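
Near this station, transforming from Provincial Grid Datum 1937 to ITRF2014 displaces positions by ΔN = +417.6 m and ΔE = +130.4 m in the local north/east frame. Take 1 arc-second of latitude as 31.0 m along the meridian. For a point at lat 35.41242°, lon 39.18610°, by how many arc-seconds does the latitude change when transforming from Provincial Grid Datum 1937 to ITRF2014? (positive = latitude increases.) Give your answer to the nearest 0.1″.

Δφ = 13.5″

1″ of latitude = 31.00 m, so Δφ = 417.6 / 31.00 = 13.471″.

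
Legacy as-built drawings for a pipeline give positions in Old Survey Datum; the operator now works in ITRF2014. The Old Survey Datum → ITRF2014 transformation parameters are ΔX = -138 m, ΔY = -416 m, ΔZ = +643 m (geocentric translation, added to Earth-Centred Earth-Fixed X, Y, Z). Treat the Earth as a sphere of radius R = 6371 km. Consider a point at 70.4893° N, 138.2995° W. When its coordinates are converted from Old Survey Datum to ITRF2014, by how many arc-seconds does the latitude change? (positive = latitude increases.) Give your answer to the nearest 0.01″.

Δφ = -4.64″

sin φ = 0.942579, cos φ = 0.333983, sin λ = -0.665237, cos λ = -0.746632.
North component: ΔN = −sin φ cos λ·ΔX − sin φ sin λ·ΔY + cos φ·ΔZ = −(0.942579)(-0.746632)(-138) − (0.942579)(-0.665237)(-416) + (0.333983)(643) = -143.22 m.
1° of latitude spans πR/180 = 111195 m, so Δφ = -143.22 / 111195 × 3600 = -4.637″.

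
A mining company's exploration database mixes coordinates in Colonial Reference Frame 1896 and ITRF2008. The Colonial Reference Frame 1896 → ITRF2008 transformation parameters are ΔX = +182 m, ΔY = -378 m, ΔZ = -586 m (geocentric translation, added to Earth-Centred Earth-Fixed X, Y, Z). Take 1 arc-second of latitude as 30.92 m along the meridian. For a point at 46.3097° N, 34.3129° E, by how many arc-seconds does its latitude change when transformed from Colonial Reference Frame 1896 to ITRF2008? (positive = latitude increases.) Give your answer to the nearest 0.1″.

Δφ = -11.6″

sin φ = 0.723084, cos φ = 0.690760, sin λ = 0.563712, cos λ = 0.825971.
North component: ΔN = −sin φ cos λ·ΔX − sin φ sin λ·ΔY + cos φ·ΔZ = −(0.723084)(0.825971)(182) − (0.723084)(0.563712)(-378) + (0.690760)(-586) = -359.41 m.
1° of latitude spans 3600 × 30.92 = 111312 m, so Δφ = -359.41 / 111312 × 3600 = -11.624″.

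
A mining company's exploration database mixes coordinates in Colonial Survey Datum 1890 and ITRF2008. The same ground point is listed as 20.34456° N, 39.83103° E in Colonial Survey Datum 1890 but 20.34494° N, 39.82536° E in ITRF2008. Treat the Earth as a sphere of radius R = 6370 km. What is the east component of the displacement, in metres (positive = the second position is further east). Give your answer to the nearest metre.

ΔE = -591 m

Δφ = 20.34494° − 20.34456° = +0.00038°; Δλ = 39.82536° − 39.83103° = -0.00567°.
1° along a meridian = πR/180 = 111177 m.
ΔN = Δφ × 111177 = 42.2 m; ΔE = Δλ × 111177 × cos(20.34456°) = -0.00567 × 111177 × 0.937619 = -591.1 m.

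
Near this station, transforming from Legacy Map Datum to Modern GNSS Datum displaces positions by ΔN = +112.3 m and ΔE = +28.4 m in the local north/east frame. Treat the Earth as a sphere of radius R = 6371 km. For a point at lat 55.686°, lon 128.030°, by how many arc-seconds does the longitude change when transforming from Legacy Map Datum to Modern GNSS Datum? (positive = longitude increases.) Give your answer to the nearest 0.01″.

At latitude 55.686°, cos φ = 0.563728.
One radian of longitude at latitude φ spans R cos φ, so Δλ = ΔE / (R cos φ) = 28.4 / (6371000 × 0.563728) = 7.9075e-06 rad = 1.631″.

Δλ = 1.63″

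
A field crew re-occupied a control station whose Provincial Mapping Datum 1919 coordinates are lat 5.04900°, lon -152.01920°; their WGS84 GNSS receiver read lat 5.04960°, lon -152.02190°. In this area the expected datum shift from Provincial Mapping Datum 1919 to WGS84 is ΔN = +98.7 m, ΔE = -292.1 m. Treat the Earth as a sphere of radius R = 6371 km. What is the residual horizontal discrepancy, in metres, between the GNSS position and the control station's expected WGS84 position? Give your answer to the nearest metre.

Observed coordinate differences: Δφ = +0.00060°, Δλ = -0.00270°.
Converting to metres (1° lat = 111195 m, cos φ = 0.996120): observed ΔN = 66.7 m, observed ΔE = -299.1 m.
Subtracting the expected shift leaves a residual of 66.7 − (98.7) = -32.0 m north and -299.1 − (-292.1) = -7.0 m east.
Residual distance = √((-32.0)² + (-7.0)²) = 32.7 m.

33 m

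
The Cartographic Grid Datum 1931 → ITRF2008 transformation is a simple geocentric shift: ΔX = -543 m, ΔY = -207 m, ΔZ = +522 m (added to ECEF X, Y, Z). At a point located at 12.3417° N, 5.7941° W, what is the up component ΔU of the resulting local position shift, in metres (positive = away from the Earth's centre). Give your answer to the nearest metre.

The local up (radial) axis is (cos φ cos λ, cos φ sin λ, sin φ), giving ΔU = -527.741 + 20.415 + 111.573 = -395.75 m.

ΔU = -396 m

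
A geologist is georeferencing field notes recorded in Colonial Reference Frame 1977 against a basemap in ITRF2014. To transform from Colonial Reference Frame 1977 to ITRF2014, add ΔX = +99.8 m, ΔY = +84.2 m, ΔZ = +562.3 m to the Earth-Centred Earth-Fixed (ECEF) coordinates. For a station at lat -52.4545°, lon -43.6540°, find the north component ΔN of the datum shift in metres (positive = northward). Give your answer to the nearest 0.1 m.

At φ = -52.4545°, λ = -43.6540°: sin φ = -0.792870, cos φ = 0.609391, sin λ = -0.690302, cos λ = 0.723522.
ΔN = −sin φ cos λ·ΔX − sin φ sin λ·ΔY + cos φ·ΔZ = −(-0.792870)(0.723522)(99.8) − (-0.792870)(-0.690302)(84.2) + (0.609391)(562.3) = 353.83 m.

ΔN = 353.8 m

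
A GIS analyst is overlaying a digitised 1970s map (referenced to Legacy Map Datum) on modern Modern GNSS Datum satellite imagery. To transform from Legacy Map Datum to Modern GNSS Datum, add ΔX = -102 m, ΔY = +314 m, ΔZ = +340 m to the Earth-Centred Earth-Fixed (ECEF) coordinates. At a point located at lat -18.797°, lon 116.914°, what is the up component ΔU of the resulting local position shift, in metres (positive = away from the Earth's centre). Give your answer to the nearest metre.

At φ = -18.797°, λ = 116.914°: sin φ = -0.322216, cos φ = 0.946666, sin λ = 0.891687, cos λ = -0.452653.
ΔU = cos φ cos λ·ΔX + cos φ sin λ·ΔY + sin φ·ΔZ = (0.946666)(-0.452653)(-102) + (0.946666)(0.891687)(314) + (-0.322216)(340) = 199.21 m.

ΔU = 199 m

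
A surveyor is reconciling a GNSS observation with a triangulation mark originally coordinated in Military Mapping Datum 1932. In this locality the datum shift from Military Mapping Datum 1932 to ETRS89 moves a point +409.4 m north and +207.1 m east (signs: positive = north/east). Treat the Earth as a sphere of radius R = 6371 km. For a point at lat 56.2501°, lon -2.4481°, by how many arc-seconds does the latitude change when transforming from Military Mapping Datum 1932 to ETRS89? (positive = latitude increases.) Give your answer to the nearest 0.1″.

On a sphere of radius R, 1 rad of latitude = R, so Δφ = ΔN / R = 409.4 / 6371000 = 6.4260e-05 rad = 13.255″.

Δφ = 13.3″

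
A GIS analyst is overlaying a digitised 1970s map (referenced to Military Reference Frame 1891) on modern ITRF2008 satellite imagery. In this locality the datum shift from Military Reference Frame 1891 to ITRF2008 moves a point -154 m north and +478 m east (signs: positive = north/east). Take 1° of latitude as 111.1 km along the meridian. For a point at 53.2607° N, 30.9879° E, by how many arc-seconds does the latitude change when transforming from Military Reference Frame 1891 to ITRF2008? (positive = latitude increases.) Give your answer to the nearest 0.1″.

Δφ = -5.0″

1° of latitude = 111.1 km, so Δφ = -154.0 / 111100 = -0.0013861° = -4.990″.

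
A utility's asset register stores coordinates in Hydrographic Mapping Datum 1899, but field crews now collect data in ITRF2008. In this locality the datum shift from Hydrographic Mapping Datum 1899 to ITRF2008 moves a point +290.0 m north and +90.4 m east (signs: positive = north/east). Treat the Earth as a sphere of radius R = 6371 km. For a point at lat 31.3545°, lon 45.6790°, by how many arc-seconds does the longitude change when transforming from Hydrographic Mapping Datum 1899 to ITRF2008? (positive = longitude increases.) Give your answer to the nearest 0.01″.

Δλ = 3.43″

At latitude 31.3545°, cos φ = 0.853964.
One radian of longitude at latitude φ spans R cos φ, so Δλ = ΔE / (R cos φ) = 90.4 / (6371000 × 0.853964) = 1.6616e-05 rad = 3.427″.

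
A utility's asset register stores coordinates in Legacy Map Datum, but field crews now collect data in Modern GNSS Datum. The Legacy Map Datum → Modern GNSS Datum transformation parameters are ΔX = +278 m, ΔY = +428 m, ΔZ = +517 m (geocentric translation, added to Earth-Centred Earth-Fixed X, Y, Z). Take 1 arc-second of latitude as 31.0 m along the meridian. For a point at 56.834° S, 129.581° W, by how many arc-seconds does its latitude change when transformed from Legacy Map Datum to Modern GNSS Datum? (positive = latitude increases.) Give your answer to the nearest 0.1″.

sin φ = -0.837089, cos φ = 0.547067, sin λ = -0.770725, cos λ = -0.637168.
North component: ΔN = −sin φ cos λ·ΔX − sin φ sin λ·ΔY + cos φ·ΔZ = −(-0.837089)(-0.637168)(278) − (-0.837089)(-0.770725)(428) + (0.547067)(517) = -141.57 m.
1° of latitude spans 3600 × 31.00 = 111600 m, so Δφ = -141.57 / 111600 × 3600 = -4.567″.

Δφ = -4.6″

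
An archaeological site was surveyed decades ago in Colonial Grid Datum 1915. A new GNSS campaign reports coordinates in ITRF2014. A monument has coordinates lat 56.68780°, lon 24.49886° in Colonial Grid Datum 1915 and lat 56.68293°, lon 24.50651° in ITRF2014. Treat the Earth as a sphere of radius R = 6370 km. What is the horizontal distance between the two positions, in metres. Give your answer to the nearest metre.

715 m

Δφ = 56.68293° − 56.68780° = -0.00487°; Δλ = 24.50651° − 24.49886° = +0.00765°.
1° along a meridian = πR/180 = 111177 m.
ΔN = Δφ × 111177 = -541.4 m; ΔE = Δλ × 111177 × cos(56.68780°) = +0.00765 × 111177 × 0.549201 = 467.1 m.
Distance = √(ΔE² + ΔN²) = √(467.1² + (-541.4)²) = 715.1 m.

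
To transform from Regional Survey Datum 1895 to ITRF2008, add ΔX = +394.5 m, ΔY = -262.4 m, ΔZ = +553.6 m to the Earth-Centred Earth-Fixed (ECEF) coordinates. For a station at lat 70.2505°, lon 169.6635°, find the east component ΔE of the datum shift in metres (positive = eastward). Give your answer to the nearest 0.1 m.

ΔE = 187.4 m

At φ = 70.2505°, λ = 169.6635°: sin φ = 0.941179, cos φ = 0.337909, sin λ = 0.179429, cos λ = -0.983771.
ΔE = −sin λ·ΔX + cos λ·ΔY = −(0.179429)·(394.5) + (-0.983771)·(-262.4) = 187.36 m.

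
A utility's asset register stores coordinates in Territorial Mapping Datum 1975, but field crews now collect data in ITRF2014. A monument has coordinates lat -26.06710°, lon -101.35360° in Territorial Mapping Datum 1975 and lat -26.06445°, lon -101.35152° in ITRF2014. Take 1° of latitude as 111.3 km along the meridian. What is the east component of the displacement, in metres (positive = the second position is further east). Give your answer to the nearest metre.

Δφ = -26.06445° − -26.06710° = +0.00265°; Δλ = -101.35152° − -101.35360° = +0.00208°.
ΔN = Δφ × 111300 = 294.9 m; ΔE = Δλ × 111300 × cos(-26.06710°) = +0.00208 × 111300 × 0.898280 = 208.0 m.

ΔE = 208 m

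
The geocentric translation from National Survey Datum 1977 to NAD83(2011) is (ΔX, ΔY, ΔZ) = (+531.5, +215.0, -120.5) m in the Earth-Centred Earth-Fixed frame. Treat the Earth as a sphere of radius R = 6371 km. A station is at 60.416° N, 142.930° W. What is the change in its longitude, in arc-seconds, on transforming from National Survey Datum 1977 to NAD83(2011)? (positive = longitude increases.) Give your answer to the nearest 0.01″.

Δλ = 9.76″

sin φ = 0.869633, cos φ = 0.493699, sin λ = -0.602790, cos λ = -0.797900.
East component: ΔE = −sin λ·ΔX + cos λ·ΔY = −(-0.602790)(531.5) + (-0.797900)(215.0) = 148.83 m.
1° of latitude spans πR/180 = 111195 m; at latitude φ, 1° of longitude spans that × cos φ = 54896.8 m, so Δλ = 148.83 / 54896.8 × 3600 = 9.760″.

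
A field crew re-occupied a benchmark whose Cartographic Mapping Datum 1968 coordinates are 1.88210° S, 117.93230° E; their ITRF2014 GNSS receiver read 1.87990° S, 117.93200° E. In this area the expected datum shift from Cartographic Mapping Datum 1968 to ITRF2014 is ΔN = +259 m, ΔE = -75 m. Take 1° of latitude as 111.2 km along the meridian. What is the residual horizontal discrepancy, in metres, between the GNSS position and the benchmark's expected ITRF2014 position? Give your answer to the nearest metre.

44 m

Observed coordinate differences: Δφ = +0.00220°, Δλ = -0.00030°.
Converting to metres (1° lat = 111200 m, cos φ = 0.999461): observed ΔN = 244.6 m, observed ΔE = -33.3 m.
Subtracting the expected shift leaves a residual of 244.6 − (259) = -14.4 m north and -33.3 − (-75) = 41.7 m east.
Residual distance = √((-14.4)² + 41.7²) = 44.1 m.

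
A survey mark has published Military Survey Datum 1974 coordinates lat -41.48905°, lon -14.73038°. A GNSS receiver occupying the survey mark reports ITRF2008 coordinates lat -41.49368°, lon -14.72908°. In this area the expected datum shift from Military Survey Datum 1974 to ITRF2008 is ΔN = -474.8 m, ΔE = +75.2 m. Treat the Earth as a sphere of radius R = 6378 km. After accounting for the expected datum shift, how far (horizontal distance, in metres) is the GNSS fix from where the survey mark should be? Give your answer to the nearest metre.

52 m

Observed coordinate differences: Δφ = -0.00463°, Δλ = +0.00130°.
Converting to metres (1° lat = 111317 m, cos φ = 0.749082): observed ΔN = -515.4 m, observed ΔE = 108.4 m.
Subtracting the expected shift leaves a residual of -515.4 − (-474.8) = -40.6 m north and 108.4 − (75.2) = 33.2 m east.
Residual distance = √((-40.6)² + 33.2²) = 52.4 m.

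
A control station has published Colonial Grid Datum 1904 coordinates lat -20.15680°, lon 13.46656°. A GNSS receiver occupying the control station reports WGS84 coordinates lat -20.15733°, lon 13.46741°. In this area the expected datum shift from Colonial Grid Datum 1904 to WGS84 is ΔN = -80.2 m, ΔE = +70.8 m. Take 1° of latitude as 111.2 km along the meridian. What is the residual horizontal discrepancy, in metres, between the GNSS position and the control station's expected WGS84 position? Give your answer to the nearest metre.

Observed coordinate differences: Δφ = -0.00053°, Δλ = +0.00085°.
Converting to metres (1° lat = 111200 m, cos φ = 0.938753): observed ΔN = -58.9 m, observed ΔE = 88.7 m.
Subtracting the expected shift leaves a residual of -58.9 − (-80.2) = 21.3 m north and 88.7 − (70.8) = 17.9 m east.
Residual distance = √(21.3² + 17.9²) = 27.8 m.

28 m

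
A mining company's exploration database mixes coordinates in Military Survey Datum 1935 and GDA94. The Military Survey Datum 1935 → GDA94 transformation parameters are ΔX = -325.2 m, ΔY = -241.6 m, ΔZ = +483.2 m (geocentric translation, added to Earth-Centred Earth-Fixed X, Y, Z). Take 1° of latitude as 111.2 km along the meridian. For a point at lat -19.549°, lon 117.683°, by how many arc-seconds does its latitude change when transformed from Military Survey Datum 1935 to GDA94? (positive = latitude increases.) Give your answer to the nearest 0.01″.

Δφ = 14.06″

sin φ = -0.334613, cos φ = 0.942356, sin λ = 0.885532, cos λ = -0.464579.
North component: ΔN = −sin φ cos λ·ΔX − sin φ sin λ·ΔY + cos φ·ΔZ = −(-0.334613)(-0.464579)(-325.2) − (-0.334613)(0.885532)(-241.6) + (0.942356)(483.2) = 434.31 m.
1° of latitude spans 111200 m, so Δφ = 434.31 / 111200 × 3600 = 14.060″.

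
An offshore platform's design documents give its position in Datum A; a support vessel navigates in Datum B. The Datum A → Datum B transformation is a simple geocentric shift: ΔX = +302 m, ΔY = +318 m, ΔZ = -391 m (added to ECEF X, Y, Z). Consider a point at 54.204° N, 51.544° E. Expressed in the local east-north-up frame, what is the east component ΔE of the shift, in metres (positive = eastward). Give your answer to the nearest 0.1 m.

ΔE = -38.7 m

The local east axis at (φ, λ) is (−sin λ, cos λ, 0), so ΔE = −sin(51.544°)·302 + cos(51.544°)·318 = -38.72 m.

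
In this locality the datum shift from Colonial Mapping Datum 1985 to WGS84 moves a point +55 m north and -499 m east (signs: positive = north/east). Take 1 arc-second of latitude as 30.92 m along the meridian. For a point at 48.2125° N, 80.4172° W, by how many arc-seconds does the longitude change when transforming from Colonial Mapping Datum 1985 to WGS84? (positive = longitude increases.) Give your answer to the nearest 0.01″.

Δλ = -24.22″

At latitude 48.2125°, cos φ = 0.666370.
1″ of longitude at this latitude = 30.92 × cos φ = 20.6042 m, so Δλ = -499.0 / 20.6042 = -24.218″.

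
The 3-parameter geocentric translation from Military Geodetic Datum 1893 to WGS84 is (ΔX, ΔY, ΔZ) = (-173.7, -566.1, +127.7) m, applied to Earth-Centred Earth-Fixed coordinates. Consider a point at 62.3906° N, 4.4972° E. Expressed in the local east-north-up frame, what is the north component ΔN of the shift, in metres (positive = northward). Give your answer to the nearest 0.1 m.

ΔN = 252.0 m

The local north axis is (−sin φ cos λ, −sin φ sin λ, cos φ), giving ΔN = 153.446 + 39.334 + 59.181 = 251.96 m.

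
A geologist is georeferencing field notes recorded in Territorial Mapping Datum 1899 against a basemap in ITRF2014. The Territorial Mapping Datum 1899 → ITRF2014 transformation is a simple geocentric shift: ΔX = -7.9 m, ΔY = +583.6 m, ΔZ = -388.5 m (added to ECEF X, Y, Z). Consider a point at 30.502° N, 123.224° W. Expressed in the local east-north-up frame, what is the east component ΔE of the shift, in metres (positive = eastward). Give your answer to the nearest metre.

ΔE = -326 m

At φ = 30.502°, λ = -123.224°: sin φ = 0.507568, cos φ = 0.861611, sin λ = -0.836535, cos λ = -0.547914.
ΔE = −sin λ·ΔX + cos λ·ΔY = −(-0.836535)·(-7.9) + (-0.547914)·(583.6) = -326.37 m.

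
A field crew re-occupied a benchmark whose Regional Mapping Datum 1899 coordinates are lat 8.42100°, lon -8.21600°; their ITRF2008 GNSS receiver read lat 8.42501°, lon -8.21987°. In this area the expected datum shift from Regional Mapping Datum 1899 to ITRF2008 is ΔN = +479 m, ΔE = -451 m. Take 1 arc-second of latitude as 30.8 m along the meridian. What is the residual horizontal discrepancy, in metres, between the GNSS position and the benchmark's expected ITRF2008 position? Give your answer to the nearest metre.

43 m

Observed coordinate differences: Δφ = +0.00401°, Δλ = -0.00387°.
Converting to metres (1° lat = 110880 m, cos φ = 0.989219): observed ΔN = 444.6 m, observed ΔE = -424.5 m.
Subtracting the expected shift leaves a residual of 444.6 − (479) = -34.4 m north and -424.5 − (-451) = 26.5 m east.
Residual distance = √((-34.4)² + 26.5²) = 43.4 m.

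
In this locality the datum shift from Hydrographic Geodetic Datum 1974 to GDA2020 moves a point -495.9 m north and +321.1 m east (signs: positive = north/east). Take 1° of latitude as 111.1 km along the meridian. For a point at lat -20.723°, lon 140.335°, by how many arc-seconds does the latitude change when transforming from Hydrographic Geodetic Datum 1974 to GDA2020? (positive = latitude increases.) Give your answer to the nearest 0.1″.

1° of latitude = 111.1 km, so Δφ = -495.9 / 111100 = -0.0044635° = -16.069″.

Δφ = -16.1″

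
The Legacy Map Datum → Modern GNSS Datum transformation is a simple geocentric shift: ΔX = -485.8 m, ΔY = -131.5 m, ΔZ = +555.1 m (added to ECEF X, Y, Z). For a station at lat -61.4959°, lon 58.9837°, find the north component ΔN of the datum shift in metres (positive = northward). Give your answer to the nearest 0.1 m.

The local north axis is (−sin φ cos λ, −sin φ sin λ, cos φ), giving ΔN = -219.980 − 99.037 + 264.906 = -54.11 m.

ΔN = -54.1 m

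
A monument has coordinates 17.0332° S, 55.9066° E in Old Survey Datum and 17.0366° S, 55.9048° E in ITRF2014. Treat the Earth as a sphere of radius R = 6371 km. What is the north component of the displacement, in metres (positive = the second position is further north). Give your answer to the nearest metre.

Δφ = -17.0366° − -17.0332° = -0.0034°; Δλ = 55.9048° − 55.9066° = -0.0018°.
1° along a meridian = πR/180 = 111195 m.
ΔN = Δφ × 111195 = -378.1 m; ΔE = Δλ × 111195 × cos(-17.0332°) = -0.0018 × 111195 × 0.956135 = -191.4 m.

ΔN = -378 m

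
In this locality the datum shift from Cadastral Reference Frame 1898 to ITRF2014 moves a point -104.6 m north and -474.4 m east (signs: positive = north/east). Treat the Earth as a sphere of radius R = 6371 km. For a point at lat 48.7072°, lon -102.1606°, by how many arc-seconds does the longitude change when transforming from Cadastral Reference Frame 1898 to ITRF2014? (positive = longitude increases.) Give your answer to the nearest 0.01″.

Δλ = -23.27″

At latitude 48.7072°, cos φ = 0.659907.
One radian of longitude at latitude φ spans R cos φ, so Δλ = ΔE / (R cos φ) = -474.4 / (6371000 × 0.659907) = -1.1284e-04 rad = -23.274″.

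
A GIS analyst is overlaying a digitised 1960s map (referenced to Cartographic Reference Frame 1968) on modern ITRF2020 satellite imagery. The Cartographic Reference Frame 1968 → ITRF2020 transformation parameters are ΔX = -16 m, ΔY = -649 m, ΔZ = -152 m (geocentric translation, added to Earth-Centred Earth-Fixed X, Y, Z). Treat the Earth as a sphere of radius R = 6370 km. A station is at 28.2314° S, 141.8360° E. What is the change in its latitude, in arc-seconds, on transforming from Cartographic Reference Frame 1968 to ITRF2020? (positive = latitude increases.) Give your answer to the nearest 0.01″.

sin φ = -0.473034, cos φ = 0.881044, sin λ = 0.617915, cos λ = -0.786245.
North component: ΔN = −sin φ cos λ·ΔX − sin φ sin λ·ΔY + cos φ·ΔZ = −(-0.473034)(-0.786245)(-16) − (-0.473034)(0.617915)(-649) + (0.881044)(-152) = -317.67 m.
1° of latitude spans πR/180 = 111177 m, so Δφ = -317.67 / 111177 × 3600 = -10.286″.

Δφ = -10.29″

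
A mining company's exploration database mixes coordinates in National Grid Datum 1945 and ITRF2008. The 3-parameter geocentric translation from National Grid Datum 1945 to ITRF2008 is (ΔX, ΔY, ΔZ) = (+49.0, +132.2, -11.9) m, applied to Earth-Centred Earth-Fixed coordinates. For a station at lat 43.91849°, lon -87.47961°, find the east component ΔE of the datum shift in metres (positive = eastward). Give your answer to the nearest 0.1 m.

The local east axis at (φ, λ) is (−sin λ, cos λ, 0), so ΔE = −sin(-87.47961°)·49.0 + cos(-87.47961°)·132.2 = 54.77 m.

ΔE = 54.8 m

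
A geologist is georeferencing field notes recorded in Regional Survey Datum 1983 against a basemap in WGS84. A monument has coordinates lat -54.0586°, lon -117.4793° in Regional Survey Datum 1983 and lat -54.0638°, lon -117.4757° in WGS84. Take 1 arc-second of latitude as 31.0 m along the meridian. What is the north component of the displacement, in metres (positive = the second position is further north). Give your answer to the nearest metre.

Δφ = -54.0638° − -54.0586° = -0.0052°; Δλ = -117.4757° − -117.4793° = +0.0036°.
1° of latitude = 3600 × 31.00 = 111600 m.
ΔN = Δφ × 111600 = -580.3 m; ΔE = Δλ × 111600 × cos(-54.0586°) = +0.0036 × 111600 × 0.586958 = 235.8 m.

ΔN = -580 m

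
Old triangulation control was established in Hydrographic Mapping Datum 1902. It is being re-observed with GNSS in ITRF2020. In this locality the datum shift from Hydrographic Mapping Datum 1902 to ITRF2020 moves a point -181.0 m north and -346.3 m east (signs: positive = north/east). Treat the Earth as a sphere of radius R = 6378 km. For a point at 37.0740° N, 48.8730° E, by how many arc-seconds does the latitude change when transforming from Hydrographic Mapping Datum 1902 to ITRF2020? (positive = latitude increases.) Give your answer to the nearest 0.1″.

On a sphere of radius R, 1 rad of latitude = R, so Δφ = ΔN / R = -181.0 / 6378000 = -2.8379e-05 rad = -5.854″.

Δφ = -5.9″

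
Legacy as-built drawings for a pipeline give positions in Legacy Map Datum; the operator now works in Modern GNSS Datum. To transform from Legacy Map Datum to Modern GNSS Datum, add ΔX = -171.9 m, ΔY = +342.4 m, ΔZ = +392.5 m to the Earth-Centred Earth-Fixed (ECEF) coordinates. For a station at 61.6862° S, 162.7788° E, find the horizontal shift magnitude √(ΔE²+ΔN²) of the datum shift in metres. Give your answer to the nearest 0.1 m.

At φ = -61.6862°, λ = 162.7788°: sin φ = -0.880363, cos φ = 0.474300, sin λ = 0.296061, cos λ = -0.955169.
ΔE = −sin λ·ΔX + cos λ·ΔY = −(0.296061)·(-171.9) + (-0.955169)·(342.4) = -276.16 m.
ΔN = −sin φ cos λ·ΔX − sin φ sin λ·ΔY + cos φ·ΔZ = −(-0.880363)(-0.955169)(-171.9) − (-0.880363)(0.296061)(342.4) + (0.474300)(392.5) = 419.96 m.
Horizontal magnitude = √(ΔE² + ΔN²) = √((-276.16)² + 419.96²) = 502.62 m.

502.6 m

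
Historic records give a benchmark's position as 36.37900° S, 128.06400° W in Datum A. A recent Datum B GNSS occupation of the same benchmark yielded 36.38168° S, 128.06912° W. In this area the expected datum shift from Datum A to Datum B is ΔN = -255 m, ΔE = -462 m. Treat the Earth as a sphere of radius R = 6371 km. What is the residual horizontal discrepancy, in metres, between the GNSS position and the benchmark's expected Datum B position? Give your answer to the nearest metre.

43 m

Observed coordinate differences: Δφ = -0.00268°, Δλ = -0.00512°.
Converting to metres (1° lat = 111195 m, cos φ = 0.805111): observed ΔN = -298.0 m, observed ΔE = -458.4 m.
Subtracting the expected shift leaves a residual of -298.0 − (-255) = -43.0 m north and -458.4 − (-462) = 3.6 m east.
Residual distance = √((-43.0)² + 3.6²) = 43.2 m.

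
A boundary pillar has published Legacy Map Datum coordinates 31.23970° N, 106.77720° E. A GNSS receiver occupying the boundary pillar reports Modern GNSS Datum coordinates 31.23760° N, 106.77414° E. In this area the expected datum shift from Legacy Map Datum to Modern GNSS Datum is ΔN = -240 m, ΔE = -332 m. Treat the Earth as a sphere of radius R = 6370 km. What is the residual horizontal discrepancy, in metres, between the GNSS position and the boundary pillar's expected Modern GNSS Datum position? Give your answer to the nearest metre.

Observed coordinate differences: Δφ = -0.00210°, Δλ = -0.00306°.
Converting to metres (1° lat = 111177 m, cos φ = 0.855005): observed ΔN = -233.5 m, observed ΔE = -290.9 m.
Subtracting the expected shift leaves a residual of -233.5 − (-240) = 6.5 m north and -290.9 − (-332) = 41.1 m east.
Residual distance = √(6.5² + 41.1²) = 41.6 m.

42 m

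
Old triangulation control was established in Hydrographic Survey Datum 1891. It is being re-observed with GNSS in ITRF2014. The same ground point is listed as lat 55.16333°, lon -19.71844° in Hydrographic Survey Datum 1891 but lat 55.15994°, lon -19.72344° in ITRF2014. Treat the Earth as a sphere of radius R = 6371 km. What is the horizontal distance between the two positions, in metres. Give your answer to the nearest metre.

Δφ = 55.15994° − 55.16333° = -0.00339°; Δλ = -19.72344° − -19.71844° = -0.00500°.
1° along a meridian = πR/180 = 111195 m.
ΔN = Δφ × 111195 = -377.0 m; ΔE = Δλ × 111195 × cos(55.16333°) = -0.00500 × 111195 × 0.571239 = -317.6 m.
Distance = √(ΔE² + ΔN²) = √((-317.6)² + (-377.0)²) = 492.9 m.

493 m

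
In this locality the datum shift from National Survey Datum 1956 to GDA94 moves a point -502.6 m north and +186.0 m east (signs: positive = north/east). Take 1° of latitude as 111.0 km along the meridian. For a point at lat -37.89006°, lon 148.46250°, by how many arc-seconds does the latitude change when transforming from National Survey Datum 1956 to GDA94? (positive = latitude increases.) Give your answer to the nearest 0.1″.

Δφ = -16.3″

1° of latitude = 111.0 km, so Δφ = -502.6 / 111000 = -0.0045279° = -16.301″.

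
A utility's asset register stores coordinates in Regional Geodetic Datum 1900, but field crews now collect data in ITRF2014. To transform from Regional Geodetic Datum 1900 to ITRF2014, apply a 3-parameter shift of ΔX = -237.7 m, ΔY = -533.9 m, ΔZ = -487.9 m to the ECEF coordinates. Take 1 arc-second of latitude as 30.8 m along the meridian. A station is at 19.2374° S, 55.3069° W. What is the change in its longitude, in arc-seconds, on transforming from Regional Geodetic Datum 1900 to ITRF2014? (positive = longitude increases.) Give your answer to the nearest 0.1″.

Δλ = -17.2″

sin φ = -0.329483, cos φ = 0.944162, sin λ = -0.822213, cos λ = 0.569181.
East component: ΔE = −sin λ·ΔX + cos λ·ΔY = −(-0.822213)(-237.7) + (0.569181)(-533.9) = -499.33 m.
1° of latitude spans 3600 × 30.80 = 110880 m; at latitude φ, 1° of longitude spans that × cos φ = 104688.6 m, so Δλ = -499.33 / 104688.6 × 3600 = -17.171″.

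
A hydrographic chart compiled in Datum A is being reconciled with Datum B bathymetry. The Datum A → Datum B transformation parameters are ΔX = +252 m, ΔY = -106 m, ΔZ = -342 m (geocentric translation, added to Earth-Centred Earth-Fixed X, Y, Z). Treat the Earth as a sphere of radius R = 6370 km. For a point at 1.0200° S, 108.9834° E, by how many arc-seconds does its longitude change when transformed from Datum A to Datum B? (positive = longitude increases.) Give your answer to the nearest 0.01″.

Δλ = -6.60″

sin φ = -0.017801, cos φ = 0.999842, sin λ = 0.945613, cos λ = -0.325294.
East component: ΔE = −sin λ·ΔX + cos λ·ΔY = −(0.945613)(252) + (-0.325294)(-106) = -203.81 m.
1° of latitude spans πR/180 = 111177 m; at latitude φ, 1° of longitude spans that × cos φ = 111159.9 m, so Δλ = -203.81 / 111159.9 × 3600 = -6.601″.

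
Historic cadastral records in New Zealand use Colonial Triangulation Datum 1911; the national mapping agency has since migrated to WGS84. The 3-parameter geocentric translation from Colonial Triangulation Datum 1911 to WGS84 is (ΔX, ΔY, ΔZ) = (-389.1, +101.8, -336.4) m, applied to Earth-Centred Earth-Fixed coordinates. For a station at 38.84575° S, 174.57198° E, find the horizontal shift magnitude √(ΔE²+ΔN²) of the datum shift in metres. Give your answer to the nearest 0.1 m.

65.8 m

The local east axis at (φ, λ) is (−sin λ, cos λ, 0), so ΔE = −sin(174.57198°)·(-389.1) + cos(174.57198°)·101.8 = -64.54 m.
The local north axis is (−sin φ cos λ, −sin φ sin λ, cos φ), giving ΔN = 242.959 + 6.040 − 262.001 = -13.00 m.
Horizontal magnitude = √(ΔE² + ΔN²) = √((-64.54)² + (-13.00)²) = 65.83 m.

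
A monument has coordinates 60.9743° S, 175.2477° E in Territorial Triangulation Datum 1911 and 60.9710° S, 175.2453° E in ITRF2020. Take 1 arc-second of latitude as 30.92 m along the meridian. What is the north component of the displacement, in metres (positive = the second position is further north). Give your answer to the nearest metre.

ΔN = 367 m

Δφ = -60.9710° − -60.9743° = +0.0033°; Δλ = 175.2453° − 175.2477° = -0.0024°.
1° of latitude = 3600 × 30.92 = 111312 m.
ΔN = Δφ × 111312 = 367.3 m; ΔE = Δλ × 111312 × cos(-60.9743°) = -0.0024 × 111312 × 0.485202 = -129.6 m.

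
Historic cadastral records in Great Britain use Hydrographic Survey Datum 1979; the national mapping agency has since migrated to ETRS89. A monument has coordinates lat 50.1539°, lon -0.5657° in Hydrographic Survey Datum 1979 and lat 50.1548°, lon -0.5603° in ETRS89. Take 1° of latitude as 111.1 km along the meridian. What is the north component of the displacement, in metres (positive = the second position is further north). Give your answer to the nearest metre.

Δφ = 50.1548° − 50.1539° = +0.0009°; Δλ = -0.5603° − -0.5657° = +0.0054°.
ΔN = Δφ × 111100 = 100.0 m; ΔE = Δλ × 111100 × cos(50.1539°) = +0.0054 × 111100 × 0.640728 = 384.4 m.

ΔN = 100 m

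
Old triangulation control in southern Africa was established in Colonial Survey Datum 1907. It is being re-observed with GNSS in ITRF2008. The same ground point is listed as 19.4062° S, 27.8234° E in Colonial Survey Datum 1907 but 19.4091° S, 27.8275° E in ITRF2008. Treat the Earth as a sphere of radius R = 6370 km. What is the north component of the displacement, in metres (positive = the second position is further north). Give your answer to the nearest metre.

Δφ = -19.4091° − -19.4062° = -0.0029°; Δλ = 27.8275° − 27.8234° = +0.0041°.
1° along a meridian = πR/180 = 111177 m.
ΔN = Δφ × 111177 = -322.4 m; ΔE = Δλ × 111177 × cos(-19.4062°) = +0.0041 × 111177 × 0.943187 = 429.9 m.

ΔN = -322 m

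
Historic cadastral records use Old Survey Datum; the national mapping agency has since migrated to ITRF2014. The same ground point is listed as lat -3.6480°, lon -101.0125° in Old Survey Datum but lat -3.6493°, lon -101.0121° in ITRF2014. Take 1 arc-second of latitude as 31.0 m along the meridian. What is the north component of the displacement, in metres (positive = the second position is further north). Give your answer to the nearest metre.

ΔN = -145 m

Δφ = -3.6493° − -3.6480° = -0.0013°; Δλ = -101.0121° − -101.0125° = +0.0004°.
1° of latitude = 3600 × 31.00 = 111600 m.
ΔN = Δφ × 111600 = -145.1 m; ΔE = Δλ × 111600 × cos(-3.6480°) = +0.0004 × 111600 × 0.997974 = 44.5 m.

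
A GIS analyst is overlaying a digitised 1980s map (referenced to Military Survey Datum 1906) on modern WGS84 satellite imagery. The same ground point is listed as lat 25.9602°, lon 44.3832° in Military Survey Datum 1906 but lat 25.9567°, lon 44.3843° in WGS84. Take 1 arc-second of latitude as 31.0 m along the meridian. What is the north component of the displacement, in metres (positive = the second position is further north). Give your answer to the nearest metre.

Δφ = 25.9567° − 25.9602° = -0.0035°; Δλ = 44.3843° − 44.3832° = +0.0011°.
1° of latitude = 3600 × 31.00 = 111600 m.
ΔN = Δφ × 111600 = -390.6 m; ΔE = Δλ × 111600 × cos(25.9602°) = +0.0011 × 111600 × 0.899098 = 110.4 m.

ΔN = -391 m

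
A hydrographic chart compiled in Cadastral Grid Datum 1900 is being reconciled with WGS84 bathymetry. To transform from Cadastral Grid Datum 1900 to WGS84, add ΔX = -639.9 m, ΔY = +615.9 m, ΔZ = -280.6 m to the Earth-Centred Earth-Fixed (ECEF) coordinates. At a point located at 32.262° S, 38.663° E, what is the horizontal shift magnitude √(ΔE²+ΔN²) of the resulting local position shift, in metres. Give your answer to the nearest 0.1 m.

929.9 m

At φ = -32.262°, λ = 38.663°: sin φ = -0.533792, cos φ = 0.845616, sin λ = 0.624739, cos λ = 0.780834.
ΔE = −sin λ·ΔX + cos λ·ΔY = −(0.624739)·(-639.9) + (0.780834)·(615.9) = 880.69 m.
ΔN = −sin φ cos λ·ΔX − sin φ sin λ·ΔY + cos φ·ΔZ = −(-0.533792)(0.780834)(-639.9) − (-0.533792)(0.624739)(615.9) + (0.845616)(-280.6) = -298.60 m.
Horizontal magnitude = √(ΔE² + ΔN²) = √(880.69² + (-298.60)²) = 929.93 m.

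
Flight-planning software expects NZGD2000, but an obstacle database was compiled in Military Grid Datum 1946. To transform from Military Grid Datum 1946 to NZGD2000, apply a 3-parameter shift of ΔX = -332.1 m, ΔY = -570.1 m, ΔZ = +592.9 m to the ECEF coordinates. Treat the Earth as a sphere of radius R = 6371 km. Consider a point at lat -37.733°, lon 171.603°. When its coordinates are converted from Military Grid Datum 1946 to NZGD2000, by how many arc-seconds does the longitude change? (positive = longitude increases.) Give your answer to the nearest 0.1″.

sin φ = -0.611983, cos φ = 0.790871, sin λ = 0.146031, cos λ = -0.989280.
East component: ΔE = −sin λ·ΔX + cos λ·ΔY = −(0.146031)(-332.1) + (-0.989280)(-570.1) = 612.49 m.
1° of latitude spans πR/180 = 111195 m; at latitude φ, 1° of longitude spans that × cos φ = 87940.9 m, so Δλ = 612.49 / 87940.9 × 3600 = 25.073″.

Δλ = 25.1″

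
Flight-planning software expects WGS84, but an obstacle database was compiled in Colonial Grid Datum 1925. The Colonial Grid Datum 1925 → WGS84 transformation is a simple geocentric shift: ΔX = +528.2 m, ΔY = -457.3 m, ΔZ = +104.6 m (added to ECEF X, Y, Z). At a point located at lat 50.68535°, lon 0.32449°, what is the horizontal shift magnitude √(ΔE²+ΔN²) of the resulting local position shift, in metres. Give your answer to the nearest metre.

572 m

The local east axis at (φ, λ) is (−sin λ, cos λ, 0), so ΔE = −sin(0.32449°)·528.2 + cos(0.32449°)·(-457.3) = -460.28 m.
The local north axis is (−sin φ cos λ, −sin φ sin λ, cos φ), giving ΔN = -408.650 + 2.004 + 66.272 = -340.37 m.
Horizontal magnitude = √(ΔE² + ΔN²) = √((-460.28)² + (-340.37)²) = 572.46 m.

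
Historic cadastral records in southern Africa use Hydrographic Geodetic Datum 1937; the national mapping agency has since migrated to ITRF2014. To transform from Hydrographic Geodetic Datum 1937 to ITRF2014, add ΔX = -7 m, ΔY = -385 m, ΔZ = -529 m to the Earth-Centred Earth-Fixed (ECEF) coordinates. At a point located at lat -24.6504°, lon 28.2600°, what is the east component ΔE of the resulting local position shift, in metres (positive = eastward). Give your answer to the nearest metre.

The local east axis at (φ, λ) is (−sin λ, cos λ, 0), so ΔE = −sin(28.2600°)·(-7) + cos(28.2600°)·(-385) = -335.80 m.

ΔE = -336 m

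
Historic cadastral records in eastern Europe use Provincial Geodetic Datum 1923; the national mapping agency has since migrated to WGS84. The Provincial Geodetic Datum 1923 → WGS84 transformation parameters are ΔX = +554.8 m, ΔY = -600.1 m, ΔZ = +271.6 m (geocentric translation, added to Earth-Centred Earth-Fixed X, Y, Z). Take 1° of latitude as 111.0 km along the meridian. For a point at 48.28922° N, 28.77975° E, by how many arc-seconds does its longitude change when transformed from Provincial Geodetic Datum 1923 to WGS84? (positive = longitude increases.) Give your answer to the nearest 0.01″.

Δλ = -38.66″

sin φ = 0.746513, cos φ = 0.665371, sin λ = 0.481444, cos λ = 0.876477.
East component: ΔE = −sin λ·ΔX + cos λ·ΔY = −(0.481444)(554.8) + (0.876477)(-600.1) = -793.08 m.
1° of latitude spans 111000 m; at latitude φ, 1° of longitude spans that × cos φ = 73856.2 m, so Δλ = -793.08 / 73856.2 × 3600 = -38.657″.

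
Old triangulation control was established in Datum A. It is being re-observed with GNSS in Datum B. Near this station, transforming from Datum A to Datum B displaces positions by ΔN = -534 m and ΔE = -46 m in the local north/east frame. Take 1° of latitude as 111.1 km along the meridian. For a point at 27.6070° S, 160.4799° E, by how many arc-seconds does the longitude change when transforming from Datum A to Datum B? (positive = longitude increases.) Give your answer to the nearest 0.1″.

At latitude -27.6070°, cos φ = 0.886147.
1° of longitude at this latitude = 111.1 × cos φ = 98.45 km, so Δλ = -46.0 / 98450.9 = -0.0004672° = -1.682″.

Δλ = -1.7″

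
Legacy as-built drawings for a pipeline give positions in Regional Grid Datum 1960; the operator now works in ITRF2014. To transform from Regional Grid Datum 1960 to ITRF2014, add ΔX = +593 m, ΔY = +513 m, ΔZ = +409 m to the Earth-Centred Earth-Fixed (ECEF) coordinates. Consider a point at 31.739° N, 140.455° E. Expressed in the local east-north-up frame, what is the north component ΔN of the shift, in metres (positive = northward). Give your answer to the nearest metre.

At φ = 31.739°, λ = 140.455°: sin φ = 0.526051, cos φ = 0.850453, sin λ = 0.636684, cos λ = -0.771125.
ΔN = −sin φ cos λ·ΔX − sin φ sin λ·ΔY + cos φ·ΔZ = −(0.526051)(-0.771125)(593) − (0.526051)(0.636684)(513) + (0.850453)(409) = 416.57 m.

ΔN = 417 m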